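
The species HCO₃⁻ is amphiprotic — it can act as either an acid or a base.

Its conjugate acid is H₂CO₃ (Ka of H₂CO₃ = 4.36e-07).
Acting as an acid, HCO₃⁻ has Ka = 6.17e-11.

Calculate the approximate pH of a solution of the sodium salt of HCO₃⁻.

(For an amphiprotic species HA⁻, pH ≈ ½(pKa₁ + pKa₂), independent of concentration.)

pKa₁ = -log(4.36e-07) = 6.36; pKa₂ = -log(6.17e-11) = 10.21. For an amphiprotic species, pH ≈ ½(pKa₁ + pKa₂) = ½(6.36 + 10.21) = 8.29.

pH = 8.29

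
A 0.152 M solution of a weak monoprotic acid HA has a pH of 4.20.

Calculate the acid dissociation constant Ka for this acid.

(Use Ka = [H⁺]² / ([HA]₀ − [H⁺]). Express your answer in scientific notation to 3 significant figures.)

[H⁺] = 10^(−pH) = 10^(−4.20) = 6.310e-05 M. For HA ⇌ H⁺ + A⁻, Ka = [H⁺][A⁻]/[HA] = [H⁺]² / ([HA]₀ − [H⁺]) = (6.310e-05)² / (0.152 − 6.310e-05) = 2.62e-08.

K_a = 2.62e-08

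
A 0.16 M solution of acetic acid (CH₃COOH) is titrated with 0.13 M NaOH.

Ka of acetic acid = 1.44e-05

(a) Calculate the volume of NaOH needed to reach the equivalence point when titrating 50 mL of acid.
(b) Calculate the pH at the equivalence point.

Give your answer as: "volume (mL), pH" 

moles acid = 0.16 × 50/1000 = 0.008 mol; V_base = moles/0.13 × 1000 = 61.5 mL. At equivalence only the conjugate base is present: [A⁻] = 0.008/0.112 = 7.1724e-02 M. Kb = Kw/Ka = 6.94e-10; [OH⁻] = √(Kb × [A⁻]) = 7.0575e-06; pOH = 5.15; pH = 14 - pOH = 8.85.

V = 61.5 mL, pH = 8.85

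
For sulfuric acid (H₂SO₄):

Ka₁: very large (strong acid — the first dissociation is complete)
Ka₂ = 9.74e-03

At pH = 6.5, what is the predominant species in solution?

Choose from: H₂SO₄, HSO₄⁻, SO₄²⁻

The first dissociation is complete, so H₂SO₄ itself is never the predominant species in water; pKa₂ = -log(9.74e-03) = 2.01. For a polyprotic acid the predominant species crosses at each pKa: below pKa_n the protonated form dominates, above it the deprotonated form does. At pH = 6.5, the predominant species is SO₄²⁻.

SO₄²⁻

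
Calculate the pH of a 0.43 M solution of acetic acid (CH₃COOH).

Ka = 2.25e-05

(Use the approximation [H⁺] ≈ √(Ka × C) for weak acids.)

[H⁺] = √(Ka × C) = √(2.25e-05 × 0.43) = 3.1105e-03. pH = -log(3.1105e-03)

pH = 2.51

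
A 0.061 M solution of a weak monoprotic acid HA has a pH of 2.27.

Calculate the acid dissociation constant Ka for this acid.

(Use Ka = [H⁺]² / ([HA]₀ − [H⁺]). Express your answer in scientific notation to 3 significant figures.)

[H⁺] = 10^(−pH) = 10^(−2.27) = 5.370e-03 M. For HA ⇌ H⁺ + A⁻, Ka = [H⁺][A⁻]/[HA] = [H⁺]² / ([HA]₀ − [H⁺]) = (5.370e-03)² / (0.061 − 5.370e-03) = 5.18e-04.

K_a = 5.18e-04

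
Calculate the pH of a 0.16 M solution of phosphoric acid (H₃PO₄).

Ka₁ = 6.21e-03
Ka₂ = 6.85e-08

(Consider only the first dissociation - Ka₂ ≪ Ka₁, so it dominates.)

First dissociation dominates. From Ka₁ = [H⁺][HA⁻]/[H₂A], x² + Ka₁·x − Ka₁·C = 0 with C = 0.16 M and Ka₁ = 6.21e-03. Solving: [H⁺] = (−Ka₁ + √(Ka₁² + 4·Ka₁·C)) / 2 = 2.8569e-02 M. pH = -log(2.8569e-02) = 1.54.

pH = 1.54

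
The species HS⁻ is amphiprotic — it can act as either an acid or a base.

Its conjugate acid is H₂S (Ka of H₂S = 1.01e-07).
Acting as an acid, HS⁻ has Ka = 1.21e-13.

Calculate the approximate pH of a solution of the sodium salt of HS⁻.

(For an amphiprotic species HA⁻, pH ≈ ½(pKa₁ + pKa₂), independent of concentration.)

pKa₁ = -log(1.01e-07) = 7.00; pKa₂ = -log(1.21e-13) = 12.92. For an amphiprotic species, pH ≈ ½(pKa₁ + pKa₂) = ½(7.00 + 12.92) = 9.96.

pH = 9.96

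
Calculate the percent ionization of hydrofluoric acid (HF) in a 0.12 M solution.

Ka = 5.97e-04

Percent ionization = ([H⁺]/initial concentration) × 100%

Using Ka equilibrium: x² + Ka×x - Ka×C = 0. Solving: [H⁺] = 8.1708e-03. Percent = (8.1708e-03/0.12) × 100

Percent ionization = 6.81%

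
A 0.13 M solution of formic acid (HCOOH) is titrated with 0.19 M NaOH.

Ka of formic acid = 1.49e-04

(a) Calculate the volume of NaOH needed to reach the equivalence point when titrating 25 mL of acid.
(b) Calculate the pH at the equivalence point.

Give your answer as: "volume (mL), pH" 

moles acid = 0.13 × 25/1000 = 0.00325 mol; V_base = moles/0.19 × 1000 = 17.1 mL. At equivalence only the conjugate base is present: [A⁻] = 0.00325/0.042 = 7.7187e-02 M. Kb = Kw/Ka = 6.71e-11; [OH⁻] = √(Kb × [A⁻]) = 2.2760e-06; pOH = 5.64; pH = 14 - pOH = 8.36.

V = 17.1 mL, pH = 8.36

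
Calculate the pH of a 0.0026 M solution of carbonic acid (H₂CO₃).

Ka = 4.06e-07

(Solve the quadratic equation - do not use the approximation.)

x² + Ka×x - Ka×C = 0. Using quadratic formula: [H⁺] = 3.2288e-05

pH = 4.49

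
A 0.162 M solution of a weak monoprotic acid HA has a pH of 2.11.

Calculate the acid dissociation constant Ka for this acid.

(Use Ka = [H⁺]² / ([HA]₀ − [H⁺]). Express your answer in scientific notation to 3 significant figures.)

[H⁺] = 10^(−pH) = 10^(−2.11) = 7.762e-03 M. For HA ⇌ H⁺ + A⁻, Ka = [H⁺][A⁻]/[HA] = [H⁺]² / ([HA]₀ − [H⁺]) = (7.762e-03)² / (0.162 − 7.762e-03) = 3.91e-04.

K_a = 3.91e-04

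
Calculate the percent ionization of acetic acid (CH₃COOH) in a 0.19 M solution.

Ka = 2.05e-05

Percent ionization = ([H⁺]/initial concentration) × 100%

Using Ka equilibrium: x² + Ka×x - Ka×C = 0. Solving: [H⁺] = 1.9634e-03. Percent = (1.9634e-03/0.19) × 100

Percent ionization = 1.03%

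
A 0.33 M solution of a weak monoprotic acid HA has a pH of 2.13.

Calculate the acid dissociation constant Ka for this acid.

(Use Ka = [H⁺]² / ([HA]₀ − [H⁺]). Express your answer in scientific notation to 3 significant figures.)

[H⁺] = 10^(−pH) = 10^(−2.13) = 7.413e-03 M. For HA ⇌ H⁺ + A⁻, Ka = [H⁺][A⁻]/[HA] = [H⁺]² / ([HA]₀ − [H⁺]) = (7.413e-03)² / (0.33 − 7.413e-03) = 1.70e-04.

K_a = 1.70e-04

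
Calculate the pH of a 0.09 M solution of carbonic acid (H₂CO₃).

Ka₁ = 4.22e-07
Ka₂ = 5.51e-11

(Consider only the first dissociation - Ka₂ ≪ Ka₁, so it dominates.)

First dissociation dominates. From Ka₁ = [H⁺][HA⁻]/[H₂A], x² + Ka₁·x − Ka₁·C = 0 with C = 0.09 M and Ka₁ = 4.22e-07. Solving: [H⁺] = (−Ka₁ + √(Ka₁² + 4·Ka₁·C)) / 2 = 1.9467e-04 M. pH = -log(1.9467e-04) = 3.71.

pH = 3.71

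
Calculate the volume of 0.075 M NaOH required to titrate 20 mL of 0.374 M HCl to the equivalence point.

At equivalence: moles acid = moles base. moles HCl = 0.374 × 20/1000 = 0.00748 mol. V_base = moles / 0.075 × 1000 = 99.7 mL.

V_{base} = 99.7 mL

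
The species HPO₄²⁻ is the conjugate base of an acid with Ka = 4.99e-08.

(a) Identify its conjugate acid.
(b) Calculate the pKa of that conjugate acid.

(a) The conjugate acid is formed by adding one H⁺ to HPO₄²⁻, giving H₂PO₄⁻. (b) pKa = -log(Ka) = -log(4.99e-08) = 7.30.

Conjugate acid: H₂PO₄⁻; pK_a = 7.30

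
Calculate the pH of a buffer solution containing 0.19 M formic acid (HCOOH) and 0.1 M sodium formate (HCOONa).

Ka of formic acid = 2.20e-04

pKa = -log(2.20e-04) = 3.66. pH = pKa + log([A⁻]/[HA]) = 3.66 + log(0.1/0.19)

pH = 3.38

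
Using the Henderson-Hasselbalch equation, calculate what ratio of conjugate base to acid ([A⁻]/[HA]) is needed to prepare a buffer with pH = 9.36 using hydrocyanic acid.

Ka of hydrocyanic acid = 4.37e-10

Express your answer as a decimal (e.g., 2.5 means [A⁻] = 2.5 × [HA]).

pKa = -log(4.37e-10) = 9.3595. pH = pKa + log([A⁻]/[HA]), so log([A⁻]/[HA]) = pH − pKa = 9.36 − 9.3595 = 0.0005. [A⁻]/[HA] = 10^(0.0005) = 1.00

[A⁻]/[HA] = 1.00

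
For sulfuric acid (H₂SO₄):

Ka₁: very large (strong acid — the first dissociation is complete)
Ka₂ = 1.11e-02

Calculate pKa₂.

pKa₂ = -log(Ka₂) = -log(1.11e-02) = 1.95.

pK_{a2} = 1.95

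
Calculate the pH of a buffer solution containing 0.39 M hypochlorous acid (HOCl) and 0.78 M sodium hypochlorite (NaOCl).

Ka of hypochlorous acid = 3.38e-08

pKa = -log(3.38e-08) = 7.47. pH = pKa + log([A⁻]/[HA]) = 7.47 + log(0.78/0.39)

pH = 7.77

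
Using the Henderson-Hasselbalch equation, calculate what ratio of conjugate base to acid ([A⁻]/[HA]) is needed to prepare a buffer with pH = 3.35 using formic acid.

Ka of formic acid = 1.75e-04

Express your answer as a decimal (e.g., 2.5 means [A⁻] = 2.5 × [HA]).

pKa = -log(1.75e-04) = 3.7570. pH = pKa + log([A⁻]/[HA]), so log([A⁻]/[HA]) = pH − pKa = 3.35 − 3.7570 = -0.4070. [A⁻]/[HA] = 10^(-0.4070) = 0.392

[A⁻]/[HA] = 0.392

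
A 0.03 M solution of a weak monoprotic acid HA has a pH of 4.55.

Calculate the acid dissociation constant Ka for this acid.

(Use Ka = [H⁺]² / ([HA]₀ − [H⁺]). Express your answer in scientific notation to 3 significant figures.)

[H⁺] = 10^(−pH) = 10^(−4.55) = 2.818e-05 M. For HA ⇌ H⁺ + A⁻, Ka = [H⁺][A⁻]/[HA] = [H⁺]² / ([HA]₀ − [H⁺]) = (2.818e-05)² / (0.03 − 2.818e-05) = 2.65e-08.

K_a = 2.65e-08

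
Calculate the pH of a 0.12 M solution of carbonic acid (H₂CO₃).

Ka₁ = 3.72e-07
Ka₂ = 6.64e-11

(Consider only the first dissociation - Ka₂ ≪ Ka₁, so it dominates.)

First dissociation dominates. From Ka₁ = [H⁺][HA⁻]/[H₂A], x² + Ka₁·x − Ka₁·C = 0 with C = 0.12 M and Ka₁ = 3.72e-07. Solving: [H⁺] = (−Ka₁ + √(Ka₁² + 4·Ka₁·C)) / 2 = 2.1110e-04 M. pH = -log(2.1110e-04) = 3.68.

pH = 3.68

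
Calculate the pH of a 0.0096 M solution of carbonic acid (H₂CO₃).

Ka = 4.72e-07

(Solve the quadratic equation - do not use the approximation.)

x² + Ka×x - Ka×C = 0. Using quadratic formula: [H⁺] = 6.7079e-05

pH = 4.17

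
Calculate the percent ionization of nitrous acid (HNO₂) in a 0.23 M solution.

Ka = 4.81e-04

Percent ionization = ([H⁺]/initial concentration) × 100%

Using Ka equilibrium: x² + Ka×x - Ka×C = 0. Solving: [H⁺] = 1.0280e-02. Percent = (1.0280e-02/0.23) × 100

Percent ionization = 4.47%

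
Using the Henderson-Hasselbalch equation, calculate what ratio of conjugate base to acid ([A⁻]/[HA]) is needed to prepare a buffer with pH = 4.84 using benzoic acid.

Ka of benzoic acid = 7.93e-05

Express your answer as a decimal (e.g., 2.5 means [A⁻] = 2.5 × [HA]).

pKa = -log(7.93e-05) = 4.1007. pH = pKa + log([A⁻]/[HA]), so log([A⁻]/[HA]) = pH − pKa = 4.84 − 4.1007 = 0.7393. [A⁻]/[HA] = 10^(0.7393) = 5.49

[A⁻]/[HA] = 5.49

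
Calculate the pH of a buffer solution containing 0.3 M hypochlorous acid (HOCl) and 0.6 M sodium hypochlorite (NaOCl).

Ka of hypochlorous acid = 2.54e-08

pKa = -log(2.54e-08) = 7.60. pH = pKa + log([A⁻]/[HA]) = 7.60 + log(0.6/0.3)

pH = 7.90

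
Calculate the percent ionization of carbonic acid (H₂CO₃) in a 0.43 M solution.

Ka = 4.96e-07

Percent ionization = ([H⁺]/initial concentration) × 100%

Using Ka equilibrium: x² + Ka×x - Ka×C = 0. Solving: [H⁺] = 4.6157e-04. Percent = (4.6157e-04/0.43) × 100

Percent ionization = 0.107%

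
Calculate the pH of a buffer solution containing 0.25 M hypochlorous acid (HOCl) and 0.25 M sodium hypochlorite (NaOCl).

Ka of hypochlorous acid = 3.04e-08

pKa = -log(3.04e-08) = 7.52. pH = pKa + log([A⁻]/[HA]) = 7.52 + log(0.25/0.25)

pH = 7.52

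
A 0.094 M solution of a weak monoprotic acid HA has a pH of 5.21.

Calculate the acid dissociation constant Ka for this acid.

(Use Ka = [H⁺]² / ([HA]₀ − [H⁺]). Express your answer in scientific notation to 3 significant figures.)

[H⁺] = 10^(−pH) = 10^(−5.21) = 6.166e-06 M. For HA ⇌ H⁺ + A⁻, Ka = [H⁺][A⁻]/[HA] = [H⁺]² / ([HA]₀ − [H⁺]) = (6.166e-06)² / (0.094 − 6.166e-06) = 4.04e-10.

K_a = 4.04e-10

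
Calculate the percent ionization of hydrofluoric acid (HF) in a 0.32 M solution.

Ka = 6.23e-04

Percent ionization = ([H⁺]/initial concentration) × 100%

Using Ka equilibrium: x² + Ka×x - Ka×C = 0. Solving: [H⁺] = 1.3811e-02. Percent = (1.3811e-02/0.32) × 100

Percent ionization = 4.32%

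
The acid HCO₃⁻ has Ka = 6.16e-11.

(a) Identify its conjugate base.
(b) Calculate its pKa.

(a) The conjugate base is formed by removing one H⁺ from HCO₃⁻, giving CO₃²⁻. (b) pKa = -log(Ka) = -log(6.16e-11) = 10.21.

Conjugate base: CO₃²⁻; pK_a = 10.21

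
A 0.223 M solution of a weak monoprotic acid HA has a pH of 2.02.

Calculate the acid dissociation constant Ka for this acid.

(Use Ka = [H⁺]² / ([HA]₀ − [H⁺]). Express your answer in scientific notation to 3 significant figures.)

[H⁺] = 10^(−pH) = 10^(−2.02) = 9.550e-03 M. For HA ⇌ H⁺ + A⁻, Ka = [H⁺][A⁻]/[HA] = [H⁺]² / ([HA]₀ − [H⁺]) = (9.550e-03)² / (0.223 − 9.550e-03) = 4.27e-04.

K_a = 4.27e-04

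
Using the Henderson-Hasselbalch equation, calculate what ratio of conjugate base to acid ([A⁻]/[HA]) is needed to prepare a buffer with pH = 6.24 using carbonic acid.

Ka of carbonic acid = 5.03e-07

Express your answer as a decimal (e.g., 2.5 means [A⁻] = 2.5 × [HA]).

pKa = -log(5.03e-07) = 6.2984. pH = pKa + log([A⁻]/[HA]), so log([A⁻]/[HA]) = pH − pKa = 6.24 − 6.2984 = -0.0584. [A⁻]/[HA] = 10^(-0.0584) = 0.874

[A⁻]/[HA] = 0.874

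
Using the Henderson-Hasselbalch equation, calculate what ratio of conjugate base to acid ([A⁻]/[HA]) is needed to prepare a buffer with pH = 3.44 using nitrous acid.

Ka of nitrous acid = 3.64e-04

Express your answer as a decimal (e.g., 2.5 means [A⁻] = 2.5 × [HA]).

pKa = -log(3.64e-04) = 3.4389. pH = pKa + log([A⁻]/[HA]), so log([A⁻]/[HA]) = pH − pKa = 3.44 − 3.4389 = 0.0011. [A⁻]/[HA] = 10^(0.0011) = 1.00

[A⁻]/[HA] = 1.00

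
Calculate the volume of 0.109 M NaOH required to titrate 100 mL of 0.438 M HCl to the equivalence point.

At equivalence: moles acid = moles base. moles HCl = 0.438 × 100/1000 = 0.0438 mol. V_base = moles / 0.109 × 1000 = 401.8 mL.

V_{base} = 401.8 mL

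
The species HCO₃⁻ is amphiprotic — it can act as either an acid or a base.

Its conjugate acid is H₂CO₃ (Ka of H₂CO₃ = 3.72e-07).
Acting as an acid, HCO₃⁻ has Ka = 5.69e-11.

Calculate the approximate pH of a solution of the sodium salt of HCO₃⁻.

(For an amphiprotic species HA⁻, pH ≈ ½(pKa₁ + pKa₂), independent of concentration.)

pKa₁ = -log(3.72e-07) = 6.43; pKa₂ = -log(5.69e-11) = 10.24. For an amphiprotic species, pH ≈ ½(pKa₁ + pKa₂) = ½(6.43 + 10.24) = 8.34.

pH = 8.34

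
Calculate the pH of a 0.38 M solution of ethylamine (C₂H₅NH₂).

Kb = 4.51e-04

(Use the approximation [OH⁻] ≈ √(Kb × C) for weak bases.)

[OH⁻] = √(Kb × C) = √(4.51e-04 × 0.38) = 1.3091e-02. pOH = 1.88, pH = 14 - pOH

pH = 12.12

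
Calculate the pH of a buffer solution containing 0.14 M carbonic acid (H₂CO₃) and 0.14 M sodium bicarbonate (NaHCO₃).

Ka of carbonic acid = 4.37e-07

pKa = -log(4.37e-07) = 6.36. pH = pKa + log([A⁻]/[HA]) = 6.36 + log(0.14/0.14)

pH = 6.36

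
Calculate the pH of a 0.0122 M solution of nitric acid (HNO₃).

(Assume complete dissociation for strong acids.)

[H⁺] = 0.0122 M for strong acid. pH = -log[H⁺] = -log(0.0122)

pH = 1.91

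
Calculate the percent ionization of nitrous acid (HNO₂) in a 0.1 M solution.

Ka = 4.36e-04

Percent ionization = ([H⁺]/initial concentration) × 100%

Using Ka equilibrium: x² + Ka×x - Ka×C = 0. Solving: [H⁺] = 6.3886e-03. Percent = (6.3886e-03/0.1) × 100

Percent ionization = 6.39%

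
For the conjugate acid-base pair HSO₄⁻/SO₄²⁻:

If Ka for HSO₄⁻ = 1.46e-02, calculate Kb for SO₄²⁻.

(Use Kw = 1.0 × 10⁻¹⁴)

For a conjugate pair Ka × Kb = Kw, so Kb = Kw/Ka = 1.0 × 10⁻¹⁴ / 1.46e-02 = 6.85e-13.

K_b = 6.85e-13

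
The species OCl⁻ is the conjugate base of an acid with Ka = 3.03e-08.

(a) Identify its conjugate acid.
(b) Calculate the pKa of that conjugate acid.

(a) The conjugate acid is formed by adding one H⁺ to OCl⁻, giving HOCl. (b) pKa = -log(Ka) = -log(3.03e-08) = 7.52.

Conjugate acid: HOCl; pK_a = 7.52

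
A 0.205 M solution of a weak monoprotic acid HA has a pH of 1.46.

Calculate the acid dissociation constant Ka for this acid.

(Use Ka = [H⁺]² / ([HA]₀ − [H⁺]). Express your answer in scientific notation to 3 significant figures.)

[H⁺] = 10^(−pH) = 10^(−1.46) = 3.467e-02 M. For HA ⇌ H⁺ + A⁻, Ka = [H⁺][A⁻]/[HA] = [H⁺]² / ([HA]₀ − [H⁺]) = (3.467e-02)² / (0.205 − 3.467e-02) = 7.06e-03.

K_a = 7.06e-03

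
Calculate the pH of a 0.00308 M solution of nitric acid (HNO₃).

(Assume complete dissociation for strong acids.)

[H⁺] = 0.00308 M for strong acid. pH = -log[H⁺] = -log(0.00308)

pH = 2.51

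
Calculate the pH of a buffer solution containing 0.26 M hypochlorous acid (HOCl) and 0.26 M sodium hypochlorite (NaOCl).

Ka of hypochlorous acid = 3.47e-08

pKa = -log(3.47e-08) = 7.46. pH = pKa + log([A⁻]/[HA]) = 7.46 + log(0.26/0.26)

pH = 7.46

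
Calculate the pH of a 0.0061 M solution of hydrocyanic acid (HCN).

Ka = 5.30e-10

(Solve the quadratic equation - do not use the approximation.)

x² + Ka×x - Ka×C = 0. Using quadratic formula: [H⁺] = 1.7978e-06

pH = 5.75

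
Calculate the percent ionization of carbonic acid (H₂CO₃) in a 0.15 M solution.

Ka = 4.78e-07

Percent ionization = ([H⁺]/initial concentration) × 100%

Using Ka equilibrium: x² + Ka×x - Ka×C = 0. Solving: [H⁺] = 2.6753e-04. Percent = (2.6753e-04/0.15) × 100

Percent ionization = 0.178%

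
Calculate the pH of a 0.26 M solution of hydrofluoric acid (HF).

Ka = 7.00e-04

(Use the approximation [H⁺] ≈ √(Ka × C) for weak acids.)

[H⁺] = √(Ka × C) = √(7.00e-04 × 0.26) = 1.3491e-02. pH = -log(1.3491e-02)

pH = 1.87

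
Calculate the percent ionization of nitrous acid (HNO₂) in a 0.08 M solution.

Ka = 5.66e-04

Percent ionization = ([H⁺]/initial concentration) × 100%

Using Ka equilibrium: x² + Ka×x - Ka×C = 0. Solving: [H⁺] = 6.4520e-03. Percent = (6.4520e-03/0.08) × 100

Percent ionization = 8.06%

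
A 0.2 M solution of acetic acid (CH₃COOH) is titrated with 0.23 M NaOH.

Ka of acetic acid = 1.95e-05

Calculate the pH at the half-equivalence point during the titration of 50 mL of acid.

At half-equivalence [HA] = [A⁻], so Henderson-Hasselbalch gives pH = pKa = -log(1.95e-05) = 4.71.

pH = pKa = 4.71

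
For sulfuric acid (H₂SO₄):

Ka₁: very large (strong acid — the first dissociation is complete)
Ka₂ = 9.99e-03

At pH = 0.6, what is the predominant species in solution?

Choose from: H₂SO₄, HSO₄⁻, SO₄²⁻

The first dissociation is complete, so H₂SO₄ itself is never the predominant species in water; pKa₂ = -log(9.99e-03) = 2.00. For a polyprotic acid the predominant species crosses at each pKa: below pKa_n the protonated form dominates, above it the deprotonated form does. At pH = 0.6, the predominant species is HSO₄⁻.

HSO₄⁻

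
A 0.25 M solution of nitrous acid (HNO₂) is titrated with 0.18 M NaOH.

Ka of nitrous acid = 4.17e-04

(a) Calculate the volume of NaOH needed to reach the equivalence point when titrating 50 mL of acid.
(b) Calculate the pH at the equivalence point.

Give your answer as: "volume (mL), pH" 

moles acid = 0.25 × 50/1000 = 0.0125 mol; V_base = moles/0.18 × 1000 = 69.4 mL. At equivalence only the conjugate base is present: [A⁻] = 0.0125/0.119 = 1.0465e-01 M. Kb = Kw/Ka = 2.40e-11; [OH⁻] = √(Kb × [A⁻]) = 1.5842e-06; pOH = 5.80; pH = 14 - pOH = 8.20.

V = 69.4 mL, pH = 8.20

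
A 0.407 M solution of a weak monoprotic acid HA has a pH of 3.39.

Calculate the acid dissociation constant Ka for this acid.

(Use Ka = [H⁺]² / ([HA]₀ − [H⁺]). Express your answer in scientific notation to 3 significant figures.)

[H⁺] = 10^(−pH) = 10^(−3.39) = 4.074e-04 M. For HA ⇌ H⁺ + A⁻, Ka = [H⁺][A⁻]/[HA] = [H⁺]² / ([HA]₀ − [H⁺]) = (4.074e-04)² / (0.407 − 4.074e-04) = 4.08e-07.

K_a = 4.08e-07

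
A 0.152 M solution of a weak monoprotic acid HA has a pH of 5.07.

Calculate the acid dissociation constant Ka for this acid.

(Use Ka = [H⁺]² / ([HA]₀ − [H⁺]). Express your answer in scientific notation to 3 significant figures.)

[H⁺] = 10^(−pH) = 10^(−5.07) = 8.511e-06 M. For HA ⇌ H⁺ + A⁻, Ka = [H⁺][A⁻]/[HA] = [H⁺]² / ([HA]₀ − [H⁺]) = (8.511e-06)² / (0.152 − 8.511e-06) = 4.77e-10.

K_a = 4.77e-10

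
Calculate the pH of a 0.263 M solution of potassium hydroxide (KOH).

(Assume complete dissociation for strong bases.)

[OH⁻] = 0.263 M for strong base. pOH = -log[OH⁻] = 0.58, pH = 14 - pOH

pH = 13.42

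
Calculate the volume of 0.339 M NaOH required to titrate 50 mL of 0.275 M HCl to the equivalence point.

At equivalence: moles acid = moles base. moles HCl = 0.275 × 50/1000 = 0.01375 mol. V_base = moles / 0.339 × 1000 = 40.6 mL.

V_{base} = 40.6 mL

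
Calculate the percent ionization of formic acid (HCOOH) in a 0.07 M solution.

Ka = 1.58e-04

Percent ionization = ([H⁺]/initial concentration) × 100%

Using Ka equilibrium: x² + Ka×x - Ka×C = 0. Solving: [H⁺] = 3.2476e-03. Percent = (3.2476e-03/0.07) × 100

Percent ionization = 4.64%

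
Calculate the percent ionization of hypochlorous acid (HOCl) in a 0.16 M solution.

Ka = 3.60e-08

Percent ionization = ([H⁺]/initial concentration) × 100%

Using Ka equilibrium: x² + Ka×x - Ka×C = 0. Solving: [H⁺] = 7.5877e-05. Percent = (7.5877e-05/0.16) × 100

Percent ionization = 0.0474%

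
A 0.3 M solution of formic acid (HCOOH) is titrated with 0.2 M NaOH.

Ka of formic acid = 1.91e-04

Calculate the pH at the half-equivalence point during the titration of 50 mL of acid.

At half-equivalence [HA] = [A⁻], so Henderson-Hasselbalch gives pH = pKa = -log(1.91e-04) = 3.72.

pH = pKa = 3.72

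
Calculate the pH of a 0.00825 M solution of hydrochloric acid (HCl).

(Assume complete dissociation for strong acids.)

[H⁺] = 0.00825 M for strong acid. pH = -log[H⁺] = -log(0.00825)

pH = 2.08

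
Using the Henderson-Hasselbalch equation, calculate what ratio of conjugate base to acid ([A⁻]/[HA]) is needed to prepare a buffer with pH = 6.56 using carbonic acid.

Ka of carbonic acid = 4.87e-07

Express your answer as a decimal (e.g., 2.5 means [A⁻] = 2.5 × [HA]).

pKa = -log(4.87e-07) = 6.3125. pH = pKa + log([A⁻]/[HA]), so log([A⁻]/[HA]) = pH − pKa = 6.56 − 6.3125 = 0.2475. [A⁻]/[HA] = 10^(0.2475) = 1.77

[A⁻]/[HA] = 1.77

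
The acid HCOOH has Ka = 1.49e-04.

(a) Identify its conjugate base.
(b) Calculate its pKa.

(a) The conjugate base is formed by removing one H⁺ from HCOOH, giving HCOO⁻. (b) pKa = -log(Ka) = -log(1.49e-04) = 3.83.

Conjugate base: HCOO⁻; pK_a = 3.83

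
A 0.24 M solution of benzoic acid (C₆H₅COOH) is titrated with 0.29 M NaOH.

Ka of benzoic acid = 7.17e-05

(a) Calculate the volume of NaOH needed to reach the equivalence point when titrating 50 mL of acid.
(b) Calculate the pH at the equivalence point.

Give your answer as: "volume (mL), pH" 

moles acid = 0.24 × 50/1000 = 0.012 mol; V_base = moles/0.29 × 1000 = 41.4 mL. At equivalence only the conjugate base is present: [A⁻] = 0.012/0.091 = 1.3132e-01 M. Kb = Kw/Ka = 1.39e-10; [OH⁻] = √(Kb × [A⁻]) = 4.2796e-06; pOH = 5.37; pH = 14 - pOH = 8.63.

V = 41.4 mL, pH = 8.63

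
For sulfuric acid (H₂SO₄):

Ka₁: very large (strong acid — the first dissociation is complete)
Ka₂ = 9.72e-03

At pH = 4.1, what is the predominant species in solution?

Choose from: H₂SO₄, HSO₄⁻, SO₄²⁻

The first dissociation is complete, so H₂SO₄ itself is never the predominant species in water; pKa₂ = -log(9.72e-03) = 2.01. For a polyprotic acid the predominant species crosses at each pKa: below pKa_n the protonated form dominates, above it the deprotonated form does. At pH = 4.1, the predominant species is SO₄²⁻.

SO₄²⁻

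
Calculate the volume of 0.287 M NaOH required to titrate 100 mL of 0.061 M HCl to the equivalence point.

At equivalence: moles acid = moles base. moles HCl = 0.061 × 100/1000 = 0.0061 mol. V_base = moles / 0.287 × 1000 = 21.3 mL.

V_{base} = 21.3 mL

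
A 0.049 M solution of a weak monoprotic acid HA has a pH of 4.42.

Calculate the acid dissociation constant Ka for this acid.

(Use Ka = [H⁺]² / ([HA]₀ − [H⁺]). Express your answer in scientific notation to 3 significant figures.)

[H⁺] = 10^(−pH) = 10^(−4.42) = 3.802e-05 M. For HA ⇌ H⁺ + A⁻, Ka = [H⁺][A⁻]/[HA] = [H⁺]² / ([HA]₀ − [H⁺]) = (3.802e-05)² / (0.049 − 3.802e-05) = 2.95e-08.

K_a = 2.95e-08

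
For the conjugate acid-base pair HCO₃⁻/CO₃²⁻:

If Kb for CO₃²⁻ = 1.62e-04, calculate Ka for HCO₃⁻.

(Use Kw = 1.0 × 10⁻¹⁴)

For a conjugate pair Ka × Kb = Kw, so Ka = Kw/Kb = 1.0 × 10⁻¹⁴ / 1.62e-04 = 6.17e-11.

K_a = 6.17e-11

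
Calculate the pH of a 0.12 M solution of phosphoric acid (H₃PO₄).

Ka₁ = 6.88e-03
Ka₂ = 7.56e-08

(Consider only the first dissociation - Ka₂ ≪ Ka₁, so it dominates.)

First dissociation dominates. From Ka₁ = [H⁺][HA⁻]/[H₂A], x² + Ka₁·x − Ka₁·C = 0 with C = 0.12 M and Ka₁ = 6.88e-03. Solving: [H⁺] = (−Ka₁ + √(Ka₁² + 4·Ka₁·C)) / 2 = 2.5498e-02 M. pH = -log(2.5498e-02) = 1.59.

pH = 1.59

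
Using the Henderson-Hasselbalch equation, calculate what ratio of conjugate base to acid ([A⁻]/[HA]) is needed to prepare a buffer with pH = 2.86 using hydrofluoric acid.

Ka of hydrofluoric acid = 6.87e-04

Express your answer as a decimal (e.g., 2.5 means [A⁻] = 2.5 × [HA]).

pKa = -log(6.87e-04) = 3.1630. pH = pKa + log([A⁻]/[HA]), so log([A⁻]/[HA]) = pH − pKa = 2.86 − 3.1630 = -0.3030. [A⁻]/[HA] = 10^(-0.3030) = 0.498

[A⁻]/[HA] = 0.498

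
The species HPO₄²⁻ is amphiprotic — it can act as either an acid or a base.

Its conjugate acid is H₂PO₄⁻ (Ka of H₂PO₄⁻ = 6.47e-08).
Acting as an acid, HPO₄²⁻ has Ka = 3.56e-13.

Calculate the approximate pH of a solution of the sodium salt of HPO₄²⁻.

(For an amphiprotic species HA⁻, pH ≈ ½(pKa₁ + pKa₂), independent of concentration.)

pKa₁ = -log(6.47e-08) = 7.19; pKa₂ = -log(3.56e-13) = 12.45. For an amphiprotic species, pH ≈ ½(pKa₁ + pKa₂) = ½(7.19 + 12.45) = 9.82.

pH = 9.82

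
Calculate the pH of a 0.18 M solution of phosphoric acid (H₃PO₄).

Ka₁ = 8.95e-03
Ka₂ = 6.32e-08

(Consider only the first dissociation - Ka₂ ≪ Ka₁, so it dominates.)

First dissociation dominates. From Ka₁ = [H⁺][HA⁻]/[H₂A], x² + Ka₁·x − Ka₁·C = 0 with C = 0.18 M and Ka₁ = 8.95e-03. Solving: [H⁺] = (−Ka₁ + √(Ka₁² + 4·Ka₁·C)) / 2 = 3.5911e-02 M. pH = -log(3.5911e-02) = 1.44.

pH = 1.44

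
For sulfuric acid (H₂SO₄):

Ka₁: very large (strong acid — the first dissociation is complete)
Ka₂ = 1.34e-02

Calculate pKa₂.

pKa₂ = -log(Ka₂) = -log(1.34e-02) = 1.87.

pK_{a2} = 1.87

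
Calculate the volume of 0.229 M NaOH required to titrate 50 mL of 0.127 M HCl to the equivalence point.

At equivalence: moles acid = moles base. moles HCl = 0.127 × 50/1000 = 0.00635 mol. V_base = moles / 0.229 × 1000 = 27.7 mL.

V_{base} = 27.7 mL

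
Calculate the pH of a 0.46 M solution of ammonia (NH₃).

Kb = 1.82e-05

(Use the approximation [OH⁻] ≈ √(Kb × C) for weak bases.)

[OH⁻] = √(Kb × C) = √(1.82e-05 × 0.46) = 2.8934e-03. pOH = 2.54, pH = 14 - pOH

pH = 11.46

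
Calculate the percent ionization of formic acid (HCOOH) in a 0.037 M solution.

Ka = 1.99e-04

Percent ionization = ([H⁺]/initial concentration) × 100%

Using Ka equilibrium: x² + Ka×x - Ka×C = 0. Solving: [H⁺] = 2.6158e-03. Percent = (2.6158e-03/0.037) × 100

Percent ionization = 7.07%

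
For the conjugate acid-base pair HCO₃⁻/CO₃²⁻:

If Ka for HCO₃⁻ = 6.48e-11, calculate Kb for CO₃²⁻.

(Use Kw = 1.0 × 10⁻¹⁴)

For a conjugate pair Ka × Kb = Kw, so Kb = Kw/Ka = 1.0 × 10⁻¹⁴ / 6.48e-11 = 1.54e-04.

K_b = 1.54e-04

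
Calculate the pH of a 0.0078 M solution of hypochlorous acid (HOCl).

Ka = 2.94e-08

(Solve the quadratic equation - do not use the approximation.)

x² + Ka×x - Ka×C = 0. Using quadratic formula: [H⁺] = 1.5129e-05

pH = 4.82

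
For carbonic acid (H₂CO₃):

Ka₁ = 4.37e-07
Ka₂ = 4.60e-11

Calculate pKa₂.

pKa₂ = -log(Ka₂) = -log(4.60e-11) = 10.34.

pK_{a2} = 10.34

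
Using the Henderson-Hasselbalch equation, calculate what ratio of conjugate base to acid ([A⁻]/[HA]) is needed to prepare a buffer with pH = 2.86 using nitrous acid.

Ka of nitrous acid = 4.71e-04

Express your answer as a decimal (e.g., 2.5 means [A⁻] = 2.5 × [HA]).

pKa = -log(4.71e-04) = 3.3270. pH = pKa + log([A⁻]/[HA]), so log([A⁻]/[HA]) = pH − pKa = 2.86 − 3.3270 = -0.4670. [A⁻]/[HA] = 10^(-0.4670) = 0.341

[A⁻]/[HA] = 0.341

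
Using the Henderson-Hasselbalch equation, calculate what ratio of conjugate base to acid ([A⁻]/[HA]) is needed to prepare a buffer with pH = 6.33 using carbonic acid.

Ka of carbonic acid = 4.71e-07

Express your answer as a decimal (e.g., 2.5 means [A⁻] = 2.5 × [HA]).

pKa = -log(4.71e-07) = 6.3270. pH = pKa + log([A⁻]/[HA]), so log([A⁻]/[HA]) = pH − pKa = 6.33 − 6.3270 = 0.0030. [A⁻]/[HA] = 10^(0.0030) = 1.01

[A⁻]/[HA] = 1.01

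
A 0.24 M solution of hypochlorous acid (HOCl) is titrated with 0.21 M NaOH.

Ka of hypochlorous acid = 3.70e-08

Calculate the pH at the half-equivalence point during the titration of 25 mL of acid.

At half-equivalence [HA] = [A⁻], so Henderson-Hasselbalch gives pH = pKa = -log(3.70e-08) = 7.43.

pH = pKa = 7.43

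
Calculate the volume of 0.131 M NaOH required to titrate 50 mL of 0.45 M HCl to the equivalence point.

At equivalence: moles acid = moles base. moles HCl = 0.45 × 50/1000 = 0.0225 mol. V_base = moles / 0.131 × 1000 = 171.8 mL.

V_{base} = 171.8 mL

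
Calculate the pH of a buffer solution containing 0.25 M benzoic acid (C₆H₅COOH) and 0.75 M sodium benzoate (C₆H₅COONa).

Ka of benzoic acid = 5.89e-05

pKa = -log(5.89e-05) = 4.23. pH = pKa + log([A⁻]/[HA]) = 4.23 + log(0.75/0.25)

pH = 4.71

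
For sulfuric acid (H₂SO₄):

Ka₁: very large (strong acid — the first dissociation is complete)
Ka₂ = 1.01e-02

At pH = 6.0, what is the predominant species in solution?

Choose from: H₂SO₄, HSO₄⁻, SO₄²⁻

The first dissociation is complete, so H₂SO₄ itself is never the predominant species in water; pKa₂ = -log(1.01e-02) = 2.00. For a polyprotic acid the predominant species crosses at each pKa: below pKa_n the protonated form dominates, above it the deprotonated form does. At pH = 6.0, the predominant species is SO₄²⁻.

SO₄²⁻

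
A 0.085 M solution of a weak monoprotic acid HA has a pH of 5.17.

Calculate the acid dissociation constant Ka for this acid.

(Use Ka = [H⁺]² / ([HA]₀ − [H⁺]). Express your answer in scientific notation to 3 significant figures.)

[H⁺] = 10^(−pH) = 10^(−5.17) = 6.761e-06 M. For HA ⇌ H⁺ + A⁻, Ka = [H⁺][A⁻]/[HA] = [H⁺]² / ([HA]₀ − [H⁺]) = (6.761e-06)² / (0.085 − 6.761e-06) = 5.38e-10.

K_a = 5.38e-10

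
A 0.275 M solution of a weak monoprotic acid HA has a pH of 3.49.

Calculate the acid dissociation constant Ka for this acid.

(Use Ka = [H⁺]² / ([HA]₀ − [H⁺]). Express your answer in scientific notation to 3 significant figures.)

[H⁺] = 10^(−pH) = 10^(−3.49) = 3.236e-04 M. For HA ⇌ H⁺ + A⁻, Ka = [H⁺][A⁻]/[HA] = [H⁺]² / ([HA]₀ − [H⁺]) = (3.236e-04)² / (0.275 − 3.236e-04) = 3.81e-07.

K_a = 3.81e-07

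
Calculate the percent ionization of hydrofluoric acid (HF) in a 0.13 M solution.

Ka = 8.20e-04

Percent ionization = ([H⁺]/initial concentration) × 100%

Using Ka equilibrium: x² + Ka×x - Ka×C = 0. Solving: [H⁺] = 9.9229e-03. Percent = (9.9229e-03/0.13) × 100

Percent ionization = 7.63%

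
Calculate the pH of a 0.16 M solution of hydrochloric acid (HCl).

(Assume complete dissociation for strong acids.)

[H⁺] = 0.16 M for strong acid. pH = -log[H⁺] = -log(0.16)

pH = 0.80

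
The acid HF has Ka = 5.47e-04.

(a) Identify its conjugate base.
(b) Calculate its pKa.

(a) The conjugate base is formed by removing one H⁺ from HF, giving F⁻. (b) pKa = -log(Ka) = -log(5.47e-04) = 3.26.

Conjugate base: F⁻; pK_a = 3.26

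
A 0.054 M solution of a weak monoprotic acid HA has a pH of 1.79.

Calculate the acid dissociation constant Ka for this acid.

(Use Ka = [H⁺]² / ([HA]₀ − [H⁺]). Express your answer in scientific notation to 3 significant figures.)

[H⁺] = 10^(−pH) = 10^(−1.79) = 1.622e-02 M. For HA ⇌ H⁺ + A⁻, Ka = [H⁺][A⁻]/[HA] = [H⁺]² / ([HA]₀ − [H⁺]) = (1.622e-02)² / (0.054 − 1.622e-02) = 6.96e-03.

K_a = 6.96e-03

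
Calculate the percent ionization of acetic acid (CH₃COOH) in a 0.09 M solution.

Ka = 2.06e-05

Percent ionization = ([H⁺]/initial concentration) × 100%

Using Ka equilibrium: x² + Ka×x - Ka×C = 0. Solving: [H⁺] = 1.3514e-03. Percent = (1.3514e-03/0.09) × 100

Percent ionization = 1.5%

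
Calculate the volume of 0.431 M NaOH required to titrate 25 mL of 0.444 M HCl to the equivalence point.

At equivalence: moles acid = moles base. moles HCl = 0.444 × 25/1000 = 0.0111 mol. V_base = moles / 0.431 × 1000 = 25.8 mL.

V_{base} = 25.8 mL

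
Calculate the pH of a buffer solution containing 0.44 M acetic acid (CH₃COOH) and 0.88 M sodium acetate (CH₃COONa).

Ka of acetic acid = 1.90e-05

pKa = -log(1.90e-05) = 4.72. pH = pKa + log([A⁻]/[HA]) = 4.72 + log(0.88/0.44)

pH = 5.02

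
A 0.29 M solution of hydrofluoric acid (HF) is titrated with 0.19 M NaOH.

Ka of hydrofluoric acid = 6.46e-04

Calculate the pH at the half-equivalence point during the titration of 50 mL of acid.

At half-equivalence [HA] = [A⁻], so Henderson-Hasselbalch gives pH = pKa = -log(6.46e-04) = 3.19.

pH = pKa = 3.19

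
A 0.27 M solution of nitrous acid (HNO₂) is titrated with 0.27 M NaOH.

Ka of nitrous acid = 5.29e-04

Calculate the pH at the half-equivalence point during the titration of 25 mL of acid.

At half-equivalence [HA] = [A⁻], so Henderson-Hasselbalch gives pH = pKa = -log(5.29e-04) = 3.28.

pH = pKa = 3.28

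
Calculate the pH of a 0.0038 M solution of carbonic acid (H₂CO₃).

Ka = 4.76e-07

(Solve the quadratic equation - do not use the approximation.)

x² + Ka×x - Ka×C = 0. Using quadratic formula: [H⁺] = 4.2293e-05

pH = 4.37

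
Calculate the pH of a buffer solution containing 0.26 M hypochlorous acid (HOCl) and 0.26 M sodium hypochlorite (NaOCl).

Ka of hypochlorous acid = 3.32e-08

pKa = -log(3.32e-08) = 7.48. pH = pKa + log([A⁻]/[HA]) = 7.48 + log(0.26/0.26)

pH = 7.48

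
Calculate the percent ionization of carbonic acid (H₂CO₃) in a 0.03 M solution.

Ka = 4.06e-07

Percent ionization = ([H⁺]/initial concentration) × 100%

Using Ka equilibrium: x² + Ka×x - Ka×C = 0. Solving: [H⁺] = 1.1016e-04. Percent = (1.1016e-04/0.03) × 100

Percent ionization = 0.367%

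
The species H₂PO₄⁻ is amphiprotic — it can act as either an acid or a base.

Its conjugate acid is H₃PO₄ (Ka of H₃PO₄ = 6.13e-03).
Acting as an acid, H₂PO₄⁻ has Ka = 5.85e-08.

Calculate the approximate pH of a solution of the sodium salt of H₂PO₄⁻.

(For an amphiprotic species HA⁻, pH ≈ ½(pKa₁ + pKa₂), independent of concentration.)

pKa₁ = -log(6.13e-03) = 2.21; pKa₂ = -log(5.85e-08) = 7.23. For an amphiprotic species, pH ≈ ½(pKa₁ + pKa₂) = ½(2.21 + 7.23) = 4.72.

pH = 4.72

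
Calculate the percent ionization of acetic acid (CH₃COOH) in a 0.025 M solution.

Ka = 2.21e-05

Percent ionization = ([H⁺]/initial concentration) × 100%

Using Ka equilibrium: x² + Ka×x - Ka×C = 0. Solving: [H⁺] = 7.3234e-04. Percent = (7.3234e-04/0.025) × 100

Percent ionization = 2.93%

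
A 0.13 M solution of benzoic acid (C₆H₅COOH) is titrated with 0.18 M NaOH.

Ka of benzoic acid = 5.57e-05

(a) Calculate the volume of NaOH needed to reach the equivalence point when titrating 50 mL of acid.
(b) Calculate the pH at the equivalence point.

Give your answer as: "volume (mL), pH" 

moles acid = 0.13 × 50/1000 = 0.0065 mol; V_base = moles/0.18 × 1000 = 36.1 mL. At equivalence only the conjugate base is present: [A⁻] = 0.0065/0.086 = 7.5484e-02 M. Kb = Kw/Ka = 1.80e-10; [OH⁻] = √(Kb × [A⁻]) = 3.6813e-06; pOH = 5.43; pH = 14 - pOH = 8.57.

V = 36.1 mL, pH = 8.57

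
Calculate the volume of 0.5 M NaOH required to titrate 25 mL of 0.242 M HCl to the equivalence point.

At equivalence: moles acid = moles base. moles HCl = 0.242 × 25/1000 = 0.00605 mol. V_base = moles / 0.5 × 1000 = 12.1 mL.

V_{base} = 12.1 mL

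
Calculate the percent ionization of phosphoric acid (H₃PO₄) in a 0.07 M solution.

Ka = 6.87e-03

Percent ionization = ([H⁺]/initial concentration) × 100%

Using Ka equilibrium: x² + Ka×x - Ka×C = 0. Solving: [H⁺] = 1.8762e-02. Percent = (1.8762e-02/0.07) × 100

Percent ionization = 26.8%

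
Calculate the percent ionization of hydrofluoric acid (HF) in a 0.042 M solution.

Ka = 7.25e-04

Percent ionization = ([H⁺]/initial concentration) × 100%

Using Ka equilibrium: x² + Ka×x - Ka×C = 0. Solving: [H⁺] = 5.1675e-03. Percent = (5.1675e-03/0.042) × 100

Percent ionization = 12.3%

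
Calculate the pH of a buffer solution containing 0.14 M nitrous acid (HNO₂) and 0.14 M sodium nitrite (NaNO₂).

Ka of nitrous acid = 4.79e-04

pKa = -log(4.79e-04) = 3.32. pH = pKa + log([A⁻]/[HA]) = 3.32 + log(0.14/0.14)

pH = 3.32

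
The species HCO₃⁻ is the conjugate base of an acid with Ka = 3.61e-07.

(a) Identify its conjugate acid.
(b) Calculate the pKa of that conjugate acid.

(a) The conjugate acid is formed by adding one H⁺ to HCO₃⁻, giving H₂CO₃. (b) pKa = -log(Ka) = -log(3.61e-07) = 6.44.

Conjugate acid: H₂CO₃; pK_a = 6.44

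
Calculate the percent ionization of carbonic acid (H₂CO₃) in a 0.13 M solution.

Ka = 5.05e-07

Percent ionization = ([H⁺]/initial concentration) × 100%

Using Ka equilibrium: x² + Ka×x - Ka×C = 0. Solving: [H⁺] = 2.5597e-04. Percent = (2.5597e-04/0.13) × 100

Percent ionization = 0.197%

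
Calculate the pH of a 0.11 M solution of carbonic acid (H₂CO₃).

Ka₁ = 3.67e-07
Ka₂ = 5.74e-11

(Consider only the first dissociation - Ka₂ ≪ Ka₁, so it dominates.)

First dissociation dominates. From Ka₁ = [H⁺][HA⁻]/[H₂A], x² + Ka₁·x − Ka₁·C = 0 with C = 0.11 M and Ka₁ = 3.67e-07. Solving: [H⁺] = (−Ka₁ + √(Ka₁² + 4·Ka₁·C)) / 2 = 2.0074e-04 M. pH = -log(2.0074e-04) = 3.70.

pH = 3.70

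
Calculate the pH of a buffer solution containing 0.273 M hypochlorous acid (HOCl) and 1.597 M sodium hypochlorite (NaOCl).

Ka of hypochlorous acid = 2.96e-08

pKa = -log(2.96e-08) = 7.53. pH = pKa + log([A⁻]/[HA]) = 7.53 + log(1.597/0.273)

pH = 8.30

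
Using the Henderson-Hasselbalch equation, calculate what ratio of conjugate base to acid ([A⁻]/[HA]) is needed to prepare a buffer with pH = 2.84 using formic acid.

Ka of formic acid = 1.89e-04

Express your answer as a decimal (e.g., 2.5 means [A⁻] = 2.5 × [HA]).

pKa = -log(1.89e-04) = 3.7235. pH = pKa + log([A⁻]/[HA]), so log([A⁻]/[HA]) = pH − pKa = 2.84 − 3.7235 = -0.8835. [A⁻]/[HA] = 10^(-0.8835) = 0.131

[A⁻]/[HA] = 0.131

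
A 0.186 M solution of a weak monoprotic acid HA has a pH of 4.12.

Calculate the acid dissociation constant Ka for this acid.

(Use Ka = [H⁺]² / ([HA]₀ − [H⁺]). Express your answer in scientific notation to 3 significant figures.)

[H⁺] = 10^(−pH) = 10^(−4.12) = 7.586e-05 M. For HA ⇌ H⁺ + A⁻, Ka = [H⁺][A⁻]/[HA] = [H⁺]² / ([HA]₀ − [H⁺]) = (7.586e-05)² / (0.186 − 7.586e-05) = 3.10e-08.

K_a = 3.10e-08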